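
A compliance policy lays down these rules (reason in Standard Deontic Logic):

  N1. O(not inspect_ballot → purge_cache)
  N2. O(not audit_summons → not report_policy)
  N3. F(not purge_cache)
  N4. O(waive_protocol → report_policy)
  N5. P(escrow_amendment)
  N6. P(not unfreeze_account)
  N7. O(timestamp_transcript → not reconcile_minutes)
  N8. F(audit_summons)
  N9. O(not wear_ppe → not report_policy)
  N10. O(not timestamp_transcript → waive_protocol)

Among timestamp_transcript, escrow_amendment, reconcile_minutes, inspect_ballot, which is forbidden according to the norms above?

reconcile_minutes

Premise 8, F(audit_summons), is equivalent to O(not audit_summons).
From O(not audit_summons) and premise 2, O(not audit_summons → not report_policy), we obtain O(not report_policy).
Premise 4 is O(waive_protocol → report_policy); contrapositively O(not report_policy → not waive_protocol). Since O(not report_policy) holds, K gives O(not waive_protocol).
Premise 10, O(not timestamp_transcript → waive_protocol), contraposes to O(not waive_protocol → timestamp_transcript); with O(not waive_protocol) we get O(timestamp_transcript).
With premise 7, O(timestamp_transcript → not reconcile_minutes), the K-axiom yields O(not reconcile_minutes).
So O(not reconcile_minutes) holds, i.e. reconcile_minutes is forbidden. None of the other listed options is forbidden under the premises.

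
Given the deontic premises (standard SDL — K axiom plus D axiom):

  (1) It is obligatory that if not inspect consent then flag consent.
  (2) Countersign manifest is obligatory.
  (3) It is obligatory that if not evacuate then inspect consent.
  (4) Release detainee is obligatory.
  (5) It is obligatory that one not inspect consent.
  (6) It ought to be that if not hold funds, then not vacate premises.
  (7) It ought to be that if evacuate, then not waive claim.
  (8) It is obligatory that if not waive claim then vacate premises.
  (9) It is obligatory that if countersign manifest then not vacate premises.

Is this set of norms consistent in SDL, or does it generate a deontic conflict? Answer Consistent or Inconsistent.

From premise 2 we have O(countersign_manifest).
Premise 9 is O(countersign_manifest → ¬vacate_premises); since O(countersign_manifest), deontic closure gives O(¬vacate_premises).
Premise 8, O(¬waive_claim → vacate_premises), contraposes to O(¬vacate_premises → waive_claim); with O(¬vacate_premises) we get O(waive_claim).
Premise 7 is O(evacuate → ¬waive_claim); contrapositively O(waive_claim → ¬evacuate). Since O(waive_claim) holds, K gives O(¬evacuate).
With premise 3, O(¬evacuate → inspect_consent), the K-axiom yields O(inspect_consent).
Yet premise 5 states O(¬inspect_consent).
We now have both O(inspect_consent) and O(¬inspect_consent) — inspect_consent is simultaneously obligatory and forbidden, violating the D-axiom.

Inconsistent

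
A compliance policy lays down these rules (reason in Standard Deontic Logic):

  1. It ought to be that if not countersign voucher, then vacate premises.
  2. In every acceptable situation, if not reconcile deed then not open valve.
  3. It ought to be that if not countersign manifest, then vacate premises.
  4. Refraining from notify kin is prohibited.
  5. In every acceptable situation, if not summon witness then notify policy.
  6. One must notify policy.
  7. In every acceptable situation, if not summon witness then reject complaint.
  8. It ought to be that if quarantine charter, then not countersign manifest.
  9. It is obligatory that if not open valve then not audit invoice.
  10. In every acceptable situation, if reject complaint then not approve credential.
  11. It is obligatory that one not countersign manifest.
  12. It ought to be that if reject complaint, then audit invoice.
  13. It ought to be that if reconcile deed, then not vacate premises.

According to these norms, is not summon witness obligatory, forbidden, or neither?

Premise 11 gives O(¬countersign_manifest).
Applying K to premise 3 (O(¬countersign_manifest → vacate_premises)) and O(¬countersign_manifest) yields O(vacate_premises).
Premise 13 is O(reconcile_deed → ¬vacate_premises); contrapositively O(vacate_premises → ¬reconcile_deed). Since O(vacate_premises) holds, K gives O(¬reconcile_deed).
Premise 2 is O(¬reconcile_deed → ¬open_valve); since O(¬reconcile_deed), deontic closure gives O(¬open_valve).
Applying K to premise 9 (O(¬open_valve → ¬audit_invoice)) and O(¬open_valve) yields O(¬audit_invoice).
Premise 12 is O(reject_complaint → audit_invoice); contrapositively O(¬audit_invoice → ¬reject_complaint). Since O(¬audit_invoice) holds, K gives O(¬reject_complaint).
The contrapositive of premise 7 (O(¬summon_witness → reject_complaint)) is O(¬reject_complaint → summon_witness), and O(¬reject_complaint) is already established, so O(summon_witness).
Premises 1, 4, 5, 6, 8, 10 do not contribute to this derivation.
Thus O(summon_witness), which is F(¬summon_witness): ¬summon_witness is forbidden.

Forbidden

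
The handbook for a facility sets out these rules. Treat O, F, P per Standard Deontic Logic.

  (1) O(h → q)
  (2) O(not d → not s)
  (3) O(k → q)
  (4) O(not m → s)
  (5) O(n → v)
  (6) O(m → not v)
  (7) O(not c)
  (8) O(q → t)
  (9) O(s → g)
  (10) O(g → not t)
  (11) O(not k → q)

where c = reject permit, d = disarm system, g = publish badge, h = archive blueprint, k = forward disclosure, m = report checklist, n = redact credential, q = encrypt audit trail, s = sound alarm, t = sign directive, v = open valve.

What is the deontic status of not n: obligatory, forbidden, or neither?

Premises 11 and 3 are O(not k → q) and O(k → q); every ideal world satisfies not k or k, so in either case q holds — hence O(q).
Premise 8 is O(q → t); since O(q), deontic closure gives O(t).
Premise 10 is O(g → not t); contrapositively O(t → not g). Since O(t) holds, K gives O(not g).
Premise 9, O(s → g), contraposes to O(not g → not s); with O(not g) we get O(not s).
The contrapositive of premise 4 (O(not m → s)) is O(not s → m), and O(not s) is already established, so O(m).
Premise 6 is O(m → not v); since O(m), deontic closure gives O(not v).
The contrapositive of premise 5 (O(n → v)) is O(not v → not n), and O(not v) is already established, so O(not n).
Premises 1, 2, 7 do not contribute to this derivation.
Hence not n is obligatory.

Obligatory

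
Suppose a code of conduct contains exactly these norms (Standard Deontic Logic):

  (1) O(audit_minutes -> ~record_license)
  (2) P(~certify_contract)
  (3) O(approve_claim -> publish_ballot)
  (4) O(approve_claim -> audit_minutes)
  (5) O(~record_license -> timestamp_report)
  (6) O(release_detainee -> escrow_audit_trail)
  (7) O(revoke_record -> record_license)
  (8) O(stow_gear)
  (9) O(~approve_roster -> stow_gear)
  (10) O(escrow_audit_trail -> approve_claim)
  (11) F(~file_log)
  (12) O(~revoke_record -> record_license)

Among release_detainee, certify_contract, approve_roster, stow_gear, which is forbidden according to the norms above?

Premises 7 and 12 are O(revoke_record -> record_license) and O(~revoke_record -> record_license); every ideal world satisfies revoke_record or ~revoke_record, so in either case record_license holds — hence O(record_license).
The contrapositive of premise 1 (O(audit_minutes -> ~record_license)) is O(record_license -> ~audit_minutes), and O(record_license) is already established, so O(~audit_minutes).
Premise 4 is O(approve_claim -> audit_minutes); contrapositively O(~audit_minutes -> ~approve_claim). Since O(~audit_minutes) holds, K gives O(~approve_claim).
Premise 10 is O(escrow_audit_trail -> approve_claim); contrapositively O(~approve_claim -> ~escrow_audit_trail). Since O(~approve_claim) holds, K gives O(~escrow_audit_trail).
The contrapositive of premise 6 (O(release_detainee -> escrow_audit_trail)) is O(~escrow_audit_trail -> ~release_detainee), and O(~escrow_audit_trail) is already established, so O(~release_detainee).
So O(~release_detainee) holds, i.e. release_detainee is forbidden. None of the other listed options is forbidden under the premises.

release_detainee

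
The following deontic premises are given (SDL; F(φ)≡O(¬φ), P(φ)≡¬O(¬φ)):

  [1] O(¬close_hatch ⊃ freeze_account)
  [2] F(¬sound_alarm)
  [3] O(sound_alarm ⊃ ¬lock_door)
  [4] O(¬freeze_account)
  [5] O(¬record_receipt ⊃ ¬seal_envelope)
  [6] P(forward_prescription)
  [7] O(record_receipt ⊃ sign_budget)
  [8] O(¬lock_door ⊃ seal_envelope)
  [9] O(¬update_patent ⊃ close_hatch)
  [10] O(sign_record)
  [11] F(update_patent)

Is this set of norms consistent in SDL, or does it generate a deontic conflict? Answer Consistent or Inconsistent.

Consistent

Premise 1 is O(¬close_hatch ⊃ freeze_account), but O(¬close_hatch) is not derivable from the premises, so it does not yield O(freeze_account).
So O(freeze_account) is not derivable, and the apparent clash with O(¬freeze_account) does not arise.
A world satisfying every obligation exists (e.g. close_hatch=true, forward_prescription=false, freeze_account=false, lock_door=false, record_receipt=true, seal_envelope=true, sign_budget=true, sign_record=true, sound_alarm=true, update_patent=false); no atom is both obligatory and forbidden, so the set is consistent.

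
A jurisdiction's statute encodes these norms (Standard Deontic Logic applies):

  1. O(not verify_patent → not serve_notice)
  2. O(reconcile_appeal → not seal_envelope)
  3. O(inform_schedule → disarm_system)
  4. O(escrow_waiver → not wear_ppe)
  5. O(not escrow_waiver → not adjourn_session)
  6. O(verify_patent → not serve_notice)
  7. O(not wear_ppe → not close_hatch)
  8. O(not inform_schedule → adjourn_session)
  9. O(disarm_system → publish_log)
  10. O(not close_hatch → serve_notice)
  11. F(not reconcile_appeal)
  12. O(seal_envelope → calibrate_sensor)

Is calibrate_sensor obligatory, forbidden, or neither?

Neither

Premise 12 is O(seal_envelope → calibrate_sensor), but O(seal_envelope) is not derivable from the premises, so it does not yield O(calibrate_sensor).
No premise or chain of K-axiom applications forces O(calibrate_sensor), and none forces O(not calibrate_sensor). So calibrate_sensor is neither obligatory nor forbidden under these norms.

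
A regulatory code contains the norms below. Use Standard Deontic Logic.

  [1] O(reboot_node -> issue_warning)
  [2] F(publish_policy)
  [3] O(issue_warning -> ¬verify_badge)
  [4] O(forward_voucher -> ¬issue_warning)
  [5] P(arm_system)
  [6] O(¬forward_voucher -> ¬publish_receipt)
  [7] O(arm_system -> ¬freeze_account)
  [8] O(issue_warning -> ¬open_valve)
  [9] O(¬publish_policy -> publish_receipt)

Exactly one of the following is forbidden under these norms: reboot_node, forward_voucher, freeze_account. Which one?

reboot_node

F(publish_policy) at premise 2 means O(¬publish_policy).
With premise 9, O(¬publish_policy -> publish_receipt), the K-axiom yields O(publish_receipt).
The contrapositive of premise 6 (O(¬forward_voucher -> ¬publish_receipt)) is O(publish_receipt -> forward_voucher), and O(publish_receipt) is already established, so O(forward_voucher).
With premise 4, O(forward_voucher -> ¬issue_warning), the K-axiom yields O(¬issue_warning).
The contrapositive of premise 1 (O(reboot_node -> issue_warning)) is O(¬issue_warning -> ¬reboot_node), and O(¬issue_warning) is already established, so O(¬reboot_node).
So O(¬reboot_node) holds, i.e. reboot_node is forbidden. None of the other listed options is forbidden under the premises.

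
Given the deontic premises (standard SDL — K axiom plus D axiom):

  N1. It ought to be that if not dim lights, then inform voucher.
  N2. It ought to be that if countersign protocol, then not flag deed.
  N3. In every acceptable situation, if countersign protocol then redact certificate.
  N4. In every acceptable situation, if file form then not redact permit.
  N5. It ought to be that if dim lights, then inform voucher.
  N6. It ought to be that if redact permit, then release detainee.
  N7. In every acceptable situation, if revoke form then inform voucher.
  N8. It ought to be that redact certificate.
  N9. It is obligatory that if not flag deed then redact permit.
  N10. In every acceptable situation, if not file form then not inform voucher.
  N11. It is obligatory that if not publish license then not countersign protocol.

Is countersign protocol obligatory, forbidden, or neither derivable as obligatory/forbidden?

By case analysis on ¬dim_lights: premise 1 gives O(¬dim_lights → inform_voucher) and premise 5 gives O(dim_lights → inform_voucher), so O(inform_voucher) either way.
Premise 10 is O(¬file_form → ¬inform_voucher); contrapositively O(inform_voucher → file_form). Since O(inform_voucher) holds, K gives O(file_form).
Premise 4 is O(file_form → ¬redact_permit); since O(file_form), deontic closure gives O(¬redact_permit).
The contrapositive of premise 9 (O(¬flag_deed → redact_permit)) is O(¬redact_permit → flag_deed), and O(¬redact_permit) is already established, so O(flag_deed).
The contrapositive of premise 2 (O(countersign_protocol → ¬flag_deed)) is O(flag_deed → ¬countersign_protocol), and O(flag_deed) is already established, so O(¬countersign_protocol).
Premises 3, 6, 7, 8, 11 do not contribute to this derivation.
Thus O(¬countersign_protocol), which is F(countersign_protocol): countersign_protocol is forbidden.

Forbidden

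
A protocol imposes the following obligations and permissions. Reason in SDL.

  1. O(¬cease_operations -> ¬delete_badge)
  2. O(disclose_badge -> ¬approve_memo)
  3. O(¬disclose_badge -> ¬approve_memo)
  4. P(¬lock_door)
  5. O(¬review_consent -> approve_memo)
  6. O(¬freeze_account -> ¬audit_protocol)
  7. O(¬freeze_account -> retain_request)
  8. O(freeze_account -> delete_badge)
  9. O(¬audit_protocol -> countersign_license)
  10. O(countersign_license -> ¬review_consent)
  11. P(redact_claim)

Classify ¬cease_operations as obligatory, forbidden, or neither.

Forbidden

Premises 3 and 2 are O(¬disclose_badge -> ¬approve_memo) and O(disclose_badge -> ¬approve_memo); every ideal world satisfies ¬disclose_badge or disclose_badge, so in either case ¬approve_memo holds — hence O(¬approve_memo).
The contrapositive of premise 5 (O(¬review_consent -> approve_memo)) is O(¬approve_memo -> review_consent), and O(¬approve_memo) is already established, so O(review_consent).
Premise 10, O(countersign_license -> ¬review_consent), contraposes to O(review_consent -> ¬countersign_license); with O(review_consent) we get O(¬countersign_license).
Premise 9, O(¬audit_protocol -> countersign_license), contraposes to O(¬countersign_license -> audit_protocol); with O(¬countersign_license) we get O(audit_protocol).
Premise 6 is O(¬freeze_account -> ¬audit_protocol); contrapositively O(audit_protocol -> freeze_account). Since O(audit_protocol) holds, K gives O(freeze_account).
With premise 8, O(freeze_account -> delete_badge), the K-axiom yields O(delete_badge).
The contrapositive of premise 1 (O(¬cease_operations -> ¬delete_badge)) is O(delete_badge -> cease_operations), and O(delete_badge) is already established, so O(cease_operations).
Premises 4, 7, 11 do not contribute to this derivation.
Thus O(cease_operations), which is F(¬cease_operations): ¬cease_operations is forbidden.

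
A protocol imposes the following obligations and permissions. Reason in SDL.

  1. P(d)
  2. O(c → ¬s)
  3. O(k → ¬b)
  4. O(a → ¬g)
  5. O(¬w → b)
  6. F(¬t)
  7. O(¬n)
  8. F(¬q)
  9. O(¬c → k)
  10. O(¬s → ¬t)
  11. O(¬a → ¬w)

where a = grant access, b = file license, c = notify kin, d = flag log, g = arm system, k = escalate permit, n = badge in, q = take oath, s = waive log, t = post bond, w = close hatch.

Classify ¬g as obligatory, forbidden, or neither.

Obligatory

F(¬t) at premise 6 means O(t).
Premise 10, O(¬s → ¬t), contraposes to O(t → s); with O(t) we get O(s).
The contrapositive of premise 2 (O(c → ¬s)) is O(s → ¬c), and O(s) is already established, so O(¬c).
Applying K to premise 9 (O(¬c → k)) and O(¬c) yields O(k).
With premise 3, O(k → ¬b), the K-axiom yields O(¬b).
Premise 5 is O(¬w → b); contrapositively O(¬b → w). Since O(¬b) holds, K gives O(w).
Premise 11 is O(¬a → ¬w); contrapositively O(w → a). Since O(w) holds, K gives O(a).
Premise 4 is O(a → ¬g); since O(a), deontic closure gives O(¬g).
Premises 1, 7, 8 do not contribute to this derivation.
Hence ¬g is obligatory.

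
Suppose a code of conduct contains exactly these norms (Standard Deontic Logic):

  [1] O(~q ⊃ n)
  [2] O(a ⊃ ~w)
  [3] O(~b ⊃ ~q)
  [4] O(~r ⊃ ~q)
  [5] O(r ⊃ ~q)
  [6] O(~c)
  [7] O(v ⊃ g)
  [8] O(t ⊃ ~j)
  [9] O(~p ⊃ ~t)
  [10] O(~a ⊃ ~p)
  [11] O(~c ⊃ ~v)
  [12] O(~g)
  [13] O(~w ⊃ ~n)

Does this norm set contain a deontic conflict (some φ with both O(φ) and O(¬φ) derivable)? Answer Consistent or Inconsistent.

Consistent

Premise 7 is O(v ⊃ g), but O(v) is not derivable from the premises, so it does not yield O(g).
So O(g) is not derivable, and the apparent clash with O(~g) does not arise.
A world satisfying every obligation exists (e.g. a=false, b=false, c=false, g=false, j=false, n=true, p=false, q=false, r=false, t=false, v=false, w=true); no atom is both obligatory and forbidden, so the set is consistent.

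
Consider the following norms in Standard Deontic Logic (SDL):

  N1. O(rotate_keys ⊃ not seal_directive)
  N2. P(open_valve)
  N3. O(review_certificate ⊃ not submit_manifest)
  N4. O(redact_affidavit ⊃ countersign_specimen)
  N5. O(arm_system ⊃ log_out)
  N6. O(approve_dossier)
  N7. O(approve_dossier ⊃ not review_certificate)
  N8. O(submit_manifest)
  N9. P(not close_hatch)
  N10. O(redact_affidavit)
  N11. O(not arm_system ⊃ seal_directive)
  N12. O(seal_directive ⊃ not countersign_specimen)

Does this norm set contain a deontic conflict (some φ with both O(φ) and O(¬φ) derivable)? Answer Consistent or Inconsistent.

Consistent

Premise 3 is O(review_certificate ⊃ not submit_manifest), but O(review_certificate) is not derivable from the premises, so it does not yield O(not submit_manifest).
So O(not submit_manifest) is not derivable, and the apparent clash with O(submit_manifest) does not arise.
A world satisfying every obligation exists (e.g. approve_dossier=true, arm_system=true, close_hatch=false, countersign_specimen=true, log_out=true, open_valve=false, redact_affidavit=true, review_certificate=false, rotate_keys=false, seal_directive=false, submit_manifest=true); no atom is both obligatory and forbidden, so the set is consistent.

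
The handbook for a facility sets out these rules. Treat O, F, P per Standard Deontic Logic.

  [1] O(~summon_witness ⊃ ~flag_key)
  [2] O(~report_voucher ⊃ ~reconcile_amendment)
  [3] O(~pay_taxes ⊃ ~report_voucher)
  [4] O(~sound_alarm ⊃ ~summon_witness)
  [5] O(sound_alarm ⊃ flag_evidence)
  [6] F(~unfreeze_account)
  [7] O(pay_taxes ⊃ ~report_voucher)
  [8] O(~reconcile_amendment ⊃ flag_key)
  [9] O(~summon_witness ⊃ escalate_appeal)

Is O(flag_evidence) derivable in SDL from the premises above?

Premises 7 and 3 are O(pay_taxes ⊃ ~report_voucher) and O(~pay_taxes ⊃ ~report_voucher); every ideal world satisfies pay_taxes or ~pay_taxes, so in either case ~report_voucher holds — hence O(~report_voucher).
From O(~report_voucher) and premise 2, O(~report_voucher ⊃ ~reconcile_amendment), we obtain O(~reconcile_amendment).
With premise 8, O(~reconcile_amendment ⊃ flag_key), the K-axiom yields O(flag_key).
Premise 1, O(~summon_witness ⊃ ~flag_key), contraposes to O(flag_key ⊃ summon_witness); with O(flag_key) we get O(summon_witness).
Premise 4, O(~sound_alarm ⊃ ~summon_witness), contraposes to O(summon_witness ⊃ sound_alarm); with O(summon_witness) we get O(sound_alarm).
Premise 5 is O(sound_alarm ⊃ flag_evidence); since O(sound_alarm), deontic closure gives O(flag_evidence).
Premises 6, 9 do not contribute to this derivation.
So O(flag_evidence) follows.

Yes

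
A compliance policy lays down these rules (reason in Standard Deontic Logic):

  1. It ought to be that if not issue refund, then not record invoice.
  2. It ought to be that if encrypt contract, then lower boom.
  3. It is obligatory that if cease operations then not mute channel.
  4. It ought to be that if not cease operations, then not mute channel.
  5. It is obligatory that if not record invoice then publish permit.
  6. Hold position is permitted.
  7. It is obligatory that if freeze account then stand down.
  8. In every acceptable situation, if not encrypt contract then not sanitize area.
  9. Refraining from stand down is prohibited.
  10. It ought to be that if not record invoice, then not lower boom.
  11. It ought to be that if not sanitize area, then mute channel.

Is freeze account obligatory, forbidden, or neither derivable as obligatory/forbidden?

Neither

Premise 7 is O(freeze_account → stand_down); even if O(stand_down) held, inferring O(freeze_account) would be affirming the consequent — invalid.
No premise or chain of K-axiom applications forces O(freeze_account), and none forces O(¬freeze_account). So freeze_account is neither obligatory nor forbidden under these norms.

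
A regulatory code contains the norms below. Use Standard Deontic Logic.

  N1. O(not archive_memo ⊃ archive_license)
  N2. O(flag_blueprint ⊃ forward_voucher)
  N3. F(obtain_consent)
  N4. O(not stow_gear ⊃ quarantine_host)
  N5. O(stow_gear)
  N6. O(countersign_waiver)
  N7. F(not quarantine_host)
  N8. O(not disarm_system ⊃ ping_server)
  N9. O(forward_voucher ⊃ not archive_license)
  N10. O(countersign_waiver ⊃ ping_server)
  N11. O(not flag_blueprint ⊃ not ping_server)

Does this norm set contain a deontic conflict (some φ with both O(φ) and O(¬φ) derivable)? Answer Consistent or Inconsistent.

Premise 4 is O(not stow_gear ⊃ quarantine_host); even if O(quarantine_host) held, inferring O(not stow_gear) would be affirming the consequent — invalid.
So O(not stow_gear) is not derivable, and the apparent clash with O(stow_gear) does not arise.
A world satisfying every obligation exists (e.g. archive_license=false, archive_memo=true, countersign_waiver=true, disarm_system=false, flag_blueprint=true, forward_voucher=true, obtain_consent=false, ping_server=true, quarantine_host=true, stow_gear=true); no atom is both obligatory and forbidden, so the set is consistent.

Consistent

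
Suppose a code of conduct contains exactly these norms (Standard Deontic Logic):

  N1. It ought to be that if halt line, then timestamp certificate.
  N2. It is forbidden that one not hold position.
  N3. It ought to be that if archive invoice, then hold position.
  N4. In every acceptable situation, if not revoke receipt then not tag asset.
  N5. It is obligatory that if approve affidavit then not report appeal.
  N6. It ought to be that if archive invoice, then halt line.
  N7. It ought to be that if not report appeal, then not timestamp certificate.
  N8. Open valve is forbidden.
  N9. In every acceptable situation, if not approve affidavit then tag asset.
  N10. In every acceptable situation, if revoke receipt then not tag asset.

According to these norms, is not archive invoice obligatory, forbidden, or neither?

Premises 4 and 10 cover both cases: O(¬revoke_receipt → ¬tag_asset) and O(revoke_receipt → ¬tag_asset). Since ¬revoke_receipt ∨ revoke_receipt is a tautology, O(¬tag_asset) follows.
Premise 9 is O(¬approve_affidavit → tag_asset); contrapositively O(¬tag_asset → approve_affidavit). Since O(¬tag_asset) holds, K gives O(approve_affidavit).
Premise 5 is O(approve_affidavit → ¬report_appeal); since O(approve_affidavit), deontic closure gives O(¬report_appeal).
Premise 7 is O(¬report_appeal → ¬timestamp_certificate); since O(¬report_appeal), deontic closure gives O(¬timestamp_certificate).
Premise 1 is O(halt_line → timestamp_certificate); contrapositively O(¬timestamp_certificate → ¬halt_line). Since O(¬timestamp_certificate) holds, K gives O(¬halt_line).
The contrapositive of premise 6 (O(archive_invoice → halt_line)) is O(¬halt_line → ¬archive_invoice), and O(¬halt_line) is already established, so O(¬archive_invoice).
Premises 2, 3, 8 do not contribute to this derivation.
Hence ¬archive_invoice is obligatory.

Obligatory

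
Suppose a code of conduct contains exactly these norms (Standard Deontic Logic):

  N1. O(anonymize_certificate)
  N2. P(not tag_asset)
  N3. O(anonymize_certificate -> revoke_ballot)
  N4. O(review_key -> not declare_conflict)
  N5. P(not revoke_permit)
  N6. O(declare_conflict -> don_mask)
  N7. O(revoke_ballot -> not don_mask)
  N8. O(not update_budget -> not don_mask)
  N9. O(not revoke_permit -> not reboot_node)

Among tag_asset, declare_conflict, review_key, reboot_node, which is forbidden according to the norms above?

Premise 1 states O(anonymize_certificate) outright.
With premise 3, O(anonymize_certificate -> revoke_ballot), the K-axiom yields O(revoke_ballot).
With premise 7, O(revoke_ballot -> not don_mask), the K-axiom yields O(not don_mask).
Premise 6 is O(declare_conflict -> don_mask); contrapositively O(not don_mask -> not declare_conflict). Since O(not don_mask) holds, K gives O(not declare_conflict).
So O(not declare_conflict) holds, i.e. declare_conflict is forbidden. None of the other listed options is forbidden under the premises.

declare_conflict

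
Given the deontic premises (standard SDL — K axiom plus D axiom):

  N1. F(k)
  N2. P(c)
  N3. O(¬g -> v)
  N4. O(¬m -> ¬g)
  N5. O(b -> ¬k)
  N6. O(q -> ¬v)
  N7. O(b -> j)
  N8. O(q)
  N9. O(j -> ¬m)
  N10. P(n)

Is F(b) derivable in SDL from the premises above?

Premise 8 gives O(q).
From O(q) and premise 6, O(q -> ¬v), we obtain O(¬v).
Premise 3, O(¬g -> v), contraposes to O(¬v -> g); with O(¬v) we get O(g).
Premise 4, O(¬m -> ¬g), contraposes to O(g -> m); with O(g) we get O(m).
Premise 9, O(j -> ¬m), contraposes to O(m -> ¬j); with O(m) we get O(¬j).
Premise 7, O(b -> j), contraposes to O(¬j -> ¬b); with O(¬j) we get O(¬b).
Premises 1, 2, 5, 10 do not contribute to this derivation.
So O(¬b) holds, i.e. F(b). The claim follows.

Yes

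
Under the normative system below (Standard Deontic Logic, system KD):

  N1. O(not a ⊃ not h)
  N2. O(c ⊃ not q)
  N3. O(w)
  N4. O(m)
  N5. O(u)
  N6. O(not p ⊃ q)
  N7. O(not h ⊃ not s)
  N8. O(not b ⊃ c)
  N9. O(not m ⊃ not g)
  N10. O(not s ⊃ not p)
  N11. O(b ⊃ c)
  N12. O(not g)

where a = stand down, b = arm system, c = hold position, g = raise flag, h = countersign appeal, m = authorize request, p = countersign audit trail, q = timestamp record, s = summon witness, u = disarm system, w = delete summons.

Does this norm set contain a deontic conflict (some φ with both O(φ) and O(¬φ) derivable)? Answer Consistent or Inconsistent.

Consistent

Premise 9 is O(not m ⊃ not g); even if O(not g) held, inferring O(not m) would be affirming the consequent — invalid.
So O(not m) is not derivable, and the apparent clash with O(m) does not arise.
A world satisfying every obligation exists (e.g. a=true, b=false, c=true, g=false, h=true, m=true, p=true, q=false, s=true, u=true, w=true); no atom is both obligatory and forbidden, so the set is consistent.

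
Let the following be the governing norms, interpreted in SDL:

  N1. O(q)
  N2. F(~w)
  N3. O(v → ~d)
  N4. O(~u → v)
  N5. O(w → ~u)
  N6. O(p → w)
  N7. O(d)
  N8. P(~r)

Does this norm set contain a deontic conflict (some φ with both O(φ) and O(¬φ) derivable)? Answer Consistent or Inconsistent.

Premise 2 is F(~w), i.e. O(w).
From O(w) and premise 5, O(w → ~u), we obtain O(~u).
With premise 4, O(~u → v), the K-axiom yields O(v).
Applying K to premise 3 (O(v → ~d)) and O(v) yields O(~d).
However, premise 7 gives O(d).
We now have both O(~d) and O(d) — d is simultaneously obligatory and forbidden, violating the D-axiom.

Inconsistent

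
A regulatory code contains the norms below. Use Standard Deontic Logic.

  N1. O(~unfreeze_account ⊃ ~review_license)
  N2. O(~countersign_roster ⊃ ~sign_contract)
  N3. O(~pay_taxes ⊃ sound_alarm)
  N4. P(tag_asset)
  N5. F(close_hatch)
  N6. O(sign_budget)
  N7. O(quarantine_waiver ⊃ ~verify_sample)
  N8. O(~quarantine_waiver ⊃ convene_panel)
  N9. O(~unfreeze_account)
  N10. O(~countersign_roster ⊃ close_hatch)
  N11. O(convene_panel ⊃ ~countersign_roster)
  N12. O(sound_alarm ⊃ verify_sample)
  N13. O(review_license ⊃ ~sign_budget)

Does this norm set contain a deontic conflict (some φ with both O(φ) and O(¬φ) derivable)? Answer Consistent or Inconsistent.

Premise 13 is O(review_license ⊃ ~sign_budget), but O(review_license) is not derivable from the premises, so it does not yield O(~sign_budget).
So O(~sign_budget) is not derivable, and the apparent clash with O(sign_budget) does not arise.
A world satisfying every obligation exists (e.g. close_hatch=false, convene_panel=false, countersign_roster=true, pay_taxes=true, quarantine_waiver=true, review_license=false, sign_budget=true, sign_contract=false, sound_alarm=false, tag_asset=false, unfreeze_account=false, verify_sample=false); no atom is both obligatory and forbidden, so the set is consistent.

Consistent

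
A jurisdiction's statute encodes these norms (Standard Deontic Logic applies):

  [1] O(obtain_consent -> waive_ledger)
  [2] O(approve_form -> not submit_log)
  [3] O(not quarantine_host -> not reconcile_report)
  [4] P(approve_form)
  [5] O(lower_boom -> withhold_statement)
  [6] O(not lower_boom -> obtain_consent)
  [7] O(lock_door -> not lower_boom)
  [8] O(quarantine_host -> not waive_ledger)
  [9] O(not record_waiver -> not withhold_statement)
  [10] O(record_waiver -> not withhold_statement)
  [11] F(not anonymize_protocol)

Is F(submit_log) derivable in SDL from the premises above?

No

Premise 2 is O(approve_form -> not submit_log), but O(approve_form) is not derivable from the premises (the permission P(approve_form) asserts only not O(not approve_form), not O(approve_form)), so it does not yield O(not submit_log).
No other premise forces O(not submit_log). An ideal world satisfying every premise can still have submit_log true, so F(submit_log) is not derivable.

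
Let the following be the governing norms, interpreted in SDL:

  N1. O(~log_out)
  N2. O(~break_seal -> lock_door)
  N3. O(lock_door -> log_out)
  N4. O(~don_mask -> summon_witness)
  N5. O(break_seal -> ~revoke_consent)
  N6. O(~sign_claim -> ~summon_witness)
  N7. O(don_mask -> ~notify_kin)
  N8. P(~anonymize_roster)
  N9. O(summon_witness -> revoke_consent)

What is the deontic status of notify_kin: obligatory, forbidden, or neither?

Premise 1 states O(~log_out) outright.
The contrapositive of premise 3 (O(lock_door -> log_out)) is O(~log_out -> ~lock_door), and O(~log_out) is already established, so O(~lock_door).
Premise 2, O(~break_seal -> lock_door), contraposes to O(~lock_door -> break_seal); with O(~lock_door) we get O(break_seal).
With premise 5, O(break_seal -> ~revoke_consent), the K-axiom yields O(~revoke_consent).
Premise 9, O(summon_witness -> revoke_consent), contraposes to O(~revoke_consent -> ~summon_witness); with O(~revoke_consent) we get O(~summon_witness).
The contrapositive of premise 4 (O(~don_mask -> summon_witness)) is O(~summon_witness -> don_mask), and O(~summon_witness) is already established, so O(don_mask).
From O(don_mask) and premise 7, O(don_mask -> ~notify_kin), we obtain O(~notify_kin).
Premises 6, 8 do not contribute to this derivation.
Thus O(~notify_kin), which is F(notify_kin): notify_kin is forbidden.

Forbidden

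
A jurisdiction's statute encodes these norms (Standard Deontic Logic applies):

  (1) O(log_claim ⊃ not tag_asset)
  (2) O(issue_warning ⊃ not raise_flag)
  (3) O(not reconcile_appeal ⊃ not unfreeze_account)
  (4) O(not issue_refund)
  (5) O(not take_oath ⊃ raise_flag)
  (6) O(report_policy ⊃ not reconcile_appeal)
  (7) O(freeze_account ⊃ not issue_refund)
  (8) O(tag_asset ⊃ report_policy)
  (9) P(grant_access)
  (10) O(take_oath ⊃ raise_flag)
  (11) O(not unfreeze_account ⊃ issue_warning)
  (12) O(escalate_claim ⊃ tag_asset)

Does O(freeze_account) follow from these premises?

Premise 7 is O(freeze_account ⊃ not issue_refund); even if O(not issue_refund) held, inferring O(freeze_account) would be affirming the consequent — invalid.
No other premise forces O(freeze_account). An ideal world satisfying every premise can still have freeze_account false, so O(freeze_account) is not derivable.

No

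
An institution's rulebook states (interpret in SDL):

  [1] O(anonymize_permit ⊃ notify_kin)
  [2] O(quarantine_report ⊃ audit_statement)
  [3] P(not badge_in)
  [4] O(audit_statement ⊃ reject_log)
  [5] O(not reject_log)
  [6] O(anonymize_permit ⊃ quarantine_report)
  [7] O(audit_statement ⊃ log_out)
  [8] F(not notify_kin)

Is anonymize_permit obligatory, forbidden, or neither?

From premise 5 we have O(not reject_log).
The contrapositive of premise 4 (O(audit_statement ⊃ reject_log)) is O(not reject_log ⊃ not audit_statement), and O(not reject_log) is already established, so O(not audit_statement).
Premise 2 is O(quarantine_report ⊃ audit_statement); contrapositively O(not audit_statement ⊃ not quarantine_report). Since O(not audit_statement) holds, K gives O(not quarantine_report).
Premise 6 is O(anonymize_permit ⊃ quarantine_report); contrapositively O(not quarantine_report ⊃ not anonymize_permit). Since O(not quarantine_report) holds, K gives O(not anonymize_permit).
Premises 1, 3, 7, 8 do not contribute to this derivation.
Thus O(not anonymize_permit), which is F(anonymize_permit): anonymize_permit is forbidden.

Forbidden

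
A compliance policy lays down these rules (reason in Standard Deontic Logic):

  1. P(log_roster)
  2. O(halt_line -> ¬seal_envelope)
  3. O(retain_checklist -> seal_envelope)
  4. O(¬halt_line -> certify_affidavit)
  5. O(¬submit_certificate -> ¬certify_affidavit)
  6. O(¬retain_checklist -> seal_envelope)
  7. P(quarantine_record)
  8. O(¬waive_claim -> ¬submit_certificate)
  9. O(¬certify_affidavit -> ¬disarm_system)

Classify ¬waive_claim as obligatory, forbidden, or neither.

Forbidden

Premises 3 and 6 cover both cases: O(retain_checklist -> seal_envelope) and O(¬retain_checklist -> seal_envelope). Since retain_checklist ∨ ¬retain_checklist is a tautology, O(seal_envelope) follows.
Premise 2 is O(halt_line -> ¬seal_envelope); contrapositively O(seal_envelope -> ¬halt_line). Since O(seal_envelope) holds, K gives O(¬halt_line).
Applying K to premise 4 (O(¬halt_line -> certify_affidavit)) and O(¬halt_line) yields O(certify_affidavit).
Premise 5, O(¬submit_certificate -> ¬certify_affidavit), contraposes to O(certify_affidavit -> submit_certificate); with O(certify_affidavit) we get O(submit_certificate).
Premise 8 is O(¬waive_claim -> ¬submit_certificate); contrapositively O(submit_certificate -> waive_claim). Since O(submit_certificate) holds, K gives O(waive_claim).
Premises 1, 7, 9 do not contribute to this derivation.
Thus O(waive_claim), which is F(¬waive_claim): ¬waive_claim is forbidden.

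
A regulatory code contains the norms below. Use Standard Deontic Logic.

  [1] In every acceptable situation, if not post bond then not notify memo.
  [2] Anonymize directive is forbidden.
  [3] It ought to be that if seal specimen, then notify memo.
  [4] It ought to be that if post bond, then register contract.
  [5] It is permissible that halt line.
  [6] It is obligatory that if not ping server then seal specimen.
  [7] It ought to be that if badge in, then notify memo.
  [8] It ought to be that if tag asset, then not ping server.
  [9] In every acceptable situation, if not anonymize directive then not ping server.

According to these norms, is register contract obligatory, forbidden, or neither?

Obligatory

Premise 2 is F(anonymize_directive), i.e. O(¬anonymize_directive).
Applying K to premise 9 (O(¬anonymize_directive → ¬ping_server)) and O(¬anonymize_directive) yields O(¬ping_server).
With premise 6, O(¬ping_server → seal_specimen), the K-axiom yields O(seal_specimen).
Premise 3 is O(seal_specimen → notify_memo); since O(seal_specimen), deontic closure gives O(notify_memo).
The contrapositive of premise 1 (O(¬post_bond → ¬notify_memo)) is O(notify_memo → post_bond), and O(notify_memo) is already established, so O(post_bond).
With premise 4, O(post_bond → register_contract), the K-axiom yields O(register_contract).
Premises 5, 7, 8 do not contribute to this derivation.
Hence register_contract is obligatory.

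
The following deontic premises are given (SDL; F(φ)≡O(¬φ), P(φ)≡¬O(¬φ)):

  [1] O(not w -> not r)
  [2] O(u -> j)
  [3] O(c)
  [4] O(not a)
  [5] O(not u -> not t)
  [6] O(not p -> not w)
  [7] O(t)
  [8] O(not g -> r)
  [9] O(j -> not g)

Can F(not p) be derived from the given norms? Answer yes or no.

Yes

From premise 7 we have O(t).
The contrapositive of premise 5 (O(not u -> not t)) is O(t -> u), and O(t) is already established, so O(u).
Applying K to premise 2 (O(u -> j)) and O(u) yields O(j).
With premise 9, O(j -> not g), the K-axiom yields O(not g).
Premise 8 is O(not g -> r); since O(not g), deontic closure gives O(r).
The contrapositive of premise 1 (O(not w -> not r)) is O(r -> w), and O(r) is already established, so O(w).
Premise 6, O(not p -> not w), contraposes to O(w -> p); with O(w) we get O(p).
Premises 3, 4 do not contribute to this derivation.
So O(p) holds, i.e. F(not p). The claim follows.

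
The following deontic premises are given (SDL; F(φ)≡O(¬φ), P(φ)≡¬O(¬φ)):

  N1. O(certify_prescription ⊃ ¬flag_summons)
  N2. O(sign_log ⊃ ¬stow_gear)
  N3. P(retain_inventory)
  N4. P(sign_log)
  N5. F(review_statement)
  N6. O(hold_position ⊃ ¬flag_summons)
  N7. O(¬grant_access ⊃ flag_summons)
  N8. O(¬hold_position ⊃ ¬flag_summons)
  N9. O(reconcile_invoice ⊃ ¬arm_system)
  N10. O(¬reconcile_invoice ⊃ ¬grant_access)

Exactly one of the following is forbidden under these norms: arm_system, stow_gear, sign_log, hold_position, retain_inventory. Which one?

arm_system

Premises 6 and 8 are O(hold_position ⊃ ¬flag_summons) and O(¬hold_position ⊃ ¬flag_summons); every ideal world satisfies hold_position or ¬hold_position, so in either case ¬flag_summons holds — hence O(¬flag_summons).
Premise 7, O(¬grant_access ⊃ flag_summons), contraposes to O(¬flag_summons ⊃ grant_access); with O(¬flag_summons) we get O(grant_access).
Premise 10, O(¬reconcile_invoice ⊃ ¬grant_access), contraposes to O(grant_access ⊃ reconcile_invoice); with O(grant_access) we get O(reconcile_invoice).
Premise 9 is O(reconcile_invoice ⊃ ¬arm_system); since O(reconcile_invoice), deontic closure gives O(¬arm_system).
So O(¬arm_system) holds, i.e. arm_system is forbidden. None of the other listed options is forbidden under the premises.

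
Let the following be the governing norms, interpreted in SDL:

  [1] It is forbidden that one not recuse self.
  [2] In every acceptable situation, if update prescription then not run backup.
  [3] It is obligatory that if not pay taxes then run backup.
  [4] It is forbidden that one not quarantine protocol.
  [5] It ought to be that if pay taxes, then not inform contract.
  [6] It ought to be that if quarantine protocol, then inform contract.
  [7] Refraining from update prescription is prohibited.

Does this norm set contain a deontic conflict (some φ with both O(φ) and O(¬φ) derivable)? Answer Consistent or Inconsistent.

Inconsistent

Premise 4 is F(¬quarantine_protocol), i.e. O(quarantine_protocol).
With premise 6, O(quarantine_protocol → inform_contract), the K-axiom yields O(inform_contract).
The contrapositive of premise 5 (O(pay_taxes → ¬inform_contract)) is O(inform_contract → ¬pay_taxes), and O(inform_contract) is already established, so O(¬pay_taxes).
From O(¬pay_taxes) and premise 3, O(¬pay_taxes → run_backup), we obtain O(run_backup).
Premise 2, O(update_prescription → ¬run_backup), contraposes to O(run_backup → ¬update_prescription); with O(run_backup) we get O(¬update_prescription).
But premise 7, F(¬update_prescription), means O(update_prescription).
We now have both O(¬update_prescription) and O(update_prescription) — update_prescription is simultaneously obligatory and forbidden, violating the D-axiom.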